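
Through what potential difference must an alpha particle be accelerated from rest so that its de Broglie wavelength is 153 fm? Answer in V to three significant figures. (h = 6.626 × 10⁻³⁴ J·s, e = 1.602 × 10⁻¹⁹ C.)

V = 4400 V

p = h/λ = 6.626 × 10⁻³⁴ / 1.530 × 10⁻¹³ = 4.331 × 10⁻²¹ kg·m/s.
KE = p²/(2m) = 1.411 × 10⁻¹⁵ J.
V = KE/2e = 1.411 × 10⁻¹⁵ / (2 × 1.602 × 10⁻¹⁹) = 4400 V.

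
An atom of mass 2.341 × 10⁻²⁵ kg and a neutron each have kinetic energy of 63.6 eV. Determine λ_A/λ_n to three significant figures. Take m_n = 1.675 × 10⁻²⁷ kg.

λ_A/λ_n = 0.0846

At fixed KE, p = √(2mKE) so λ = h/p ∝ 1/√m.
λ_A/λ_n = √(m_n/m_A) = √(1.675 × 10⁻²⁷/2.341 × 10⁻²⁵) = √(7.155 × 10⁻³) = 0.0846.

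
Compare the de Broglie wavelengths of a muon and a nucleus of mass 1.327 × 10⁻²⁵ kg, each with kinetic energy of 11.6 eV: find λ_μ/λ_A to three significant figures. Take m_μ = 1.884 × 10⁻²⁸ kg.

λ_μ/λ_A = 26.5

At fixed KE, p = √(2mKE) so λ = h/p ∝ 1/√m.
λ_μ/λ_A = √(m_A/m_μ) = √(1.327 × 10⁻²⁵/1.884 × 10⁻²⁸) = √(704.4) = 26.5.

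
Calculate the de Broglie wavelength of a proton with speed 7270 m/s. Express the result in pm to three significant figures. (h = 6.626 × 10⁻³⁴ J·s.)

p = mv = 1.673 × 10⁻²⁷ × 7270 = 1.216 × 10⁻²³ kg·m/s.
λ = h/p = 6.626 × 10⁻³⁴ / 1.216 × 10⁻²³ = 5.45 × 10⁻¹¹ m = 54.5 pm.

λ = 54.5 pm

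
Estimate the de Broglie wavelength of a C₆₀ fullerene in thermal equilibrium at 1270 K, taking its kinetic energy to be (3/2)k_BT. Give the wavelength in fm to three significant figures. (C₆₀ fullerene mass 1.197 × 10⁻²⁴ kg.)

KE = (3/2)k_BT = 1.5 × 1.381 × 10⁻²³ × 1270 = 2.631 × 10⁻²⁰ J.
p = √(2mKE) = √(2 × 1.197 × 10⁻²⁴ × 2.631 × 10⁻²⁰) = 2.510 × 10⁻²² kg·m/s.
λ = h/p = 2.64 × 10⁻¹² m = 2640 fm.

λ = 2640 fm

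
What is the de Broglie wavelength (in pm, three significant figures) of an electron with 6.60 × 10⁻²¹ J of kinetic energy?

p = √(2mKE) = √(2 × 9.109 × 10⁻³¹ × 6.600 × 10⁻²¹) = 1.097 × 10⁻²⁵ kg·m/s.
λ = h/p = 6.626 × 10⁻³⁴ / 1.097 × 10⁻²⁵ = 6.04 × 10⁻⁹ m = 6040 pm.

λ = 6040 pm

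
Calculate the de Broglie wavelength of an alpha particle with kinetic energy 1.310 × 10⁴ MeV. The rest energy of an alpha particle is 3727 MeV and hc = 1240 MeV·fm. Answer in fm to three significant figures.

λ = 0.0756 fm

Total energy E = KE + m₀c² = 1.310 × 10⁴ + 3727 = 16827 MeV.
(pc)² = E² − (m₀c²)² = (16827)² − (3727)² = 2.693 × 10⁸ MeV², so pc = 1.641 × 10⁴ MeV.
λ = hc/(pc) = 1240 MeV·fm / 1.641 × 10⁴ MeV = 0.0756 fm.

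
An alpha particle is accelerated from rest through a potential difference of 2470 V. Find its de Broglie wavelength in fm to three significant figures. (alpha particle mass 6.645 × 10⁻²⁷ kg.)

KE = 2eV = 2 × 1.602 × 10⁻¹⁹ × 2470 = 7.914 × 10⁻¹⁶ J.
p = √(2mKE) = √(2 × 6.645 × 10⁻²⁷ × 7.914 × 10⁻¹⁶) = 3.243 × 10⁻²¹ kg·m/s.
λ = h/p = 6.626 × 10⁻³⁴ / 3.243 × 10⁻²¹ = 2.04 × 10⁻¹³ m = 204 fm.

λ = 204 fm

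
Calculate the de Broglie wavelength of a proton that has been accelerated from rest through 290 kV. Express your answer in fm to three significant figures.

KE = eV = 1.602 × 10⁻¹⁹ × 2.900 × 10⁵ = 4.646 × 10⁻¹⁴ J.
p = √(2mKE) = √(2 × 1.673 × 10⁻²⁷ × 4.646 × 10⁻¹⁴) = 1.247 × 10⁻²⁰ kg·m/s.
λ = h/p = 6.626 × 10⁻³⁴ / 1.247 × 10⁻²⁰ = 5.31 × 10⁻¹⁴ m = 53.1 fm.

λ = 53.1 fm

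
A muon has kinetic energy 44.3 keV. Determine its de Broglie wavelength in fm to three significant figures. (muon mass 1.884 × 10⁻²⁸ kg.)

λ = 405 fm

KE = 44.3 keV = 7.097 × 10⁻¹⁵ J.
p = √(2mKE) = √(2 × 1.884 × 10⁻²⁸ × 7.097 × 10⁻¹⁵) = 1.635 × 10⁻²¹ kg·m/s.
λ = h/p = 6.626 × 10⁻³⁴ / 1.635 × 10⁻²¹ = 4.05 × 10⁻¹³ m = 405 fm.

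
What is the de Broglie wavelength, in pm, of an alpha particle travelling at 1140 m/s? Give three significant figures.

λ = 87.5 pm

p = mv = 6.645 × 10⁻²⁷ × 1140 = 7.575 × 10⁻²⁴ kg·m/s.
λ = h/p = 6.626 × 10⁻³⁴ / 7.575 × 10⁻²⁴ = 8.75 × 10⁻¹¹ m = 87.5 pm.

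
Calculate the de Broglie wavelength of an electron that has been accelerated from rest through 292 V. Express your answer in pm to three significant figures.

KE = eV = 1.602 × 10⁻¹⁹ × 292.0 = 4.678 × 10⁻¹⁷ J.
p = √(2mKE) = √(2 × 9.109 × 10⁻³¹ × 4.678 × 10⁻¹⁷) = 9.232 × 10⁻²⁴ kg·m/s.
λ = h/p = 6.626 × 10⁻³⁴ / 9.232 × 10⁻²⁴ = 7.18 × 10⁻¹¹ m = 71.8 pm.

λ = 71.8 pm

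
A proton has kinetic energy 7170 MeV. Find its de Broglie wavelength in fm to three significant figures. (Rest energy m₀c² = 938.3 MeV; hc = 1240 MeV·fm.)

Total energy E = KE + m₀c² = 7170 + 938.3 = 8108.3 MeV.
(pc)² = E² − (m₀c²)² = (8108.3)² − (938.3)² = 6.486 × 10⁷ MeV², so pc = 8054 MeV.
λ = hc/(pc) = 1240 MeV·fm / 8054 MeV = 0.154 fm.

λ = 0.154 fm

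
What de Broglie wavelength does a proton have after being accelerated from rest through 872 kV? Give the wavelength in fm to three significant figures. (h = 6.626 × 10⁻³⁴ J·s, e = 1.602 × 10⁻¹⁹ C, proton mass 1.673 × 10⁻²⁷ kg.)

KE = eV = 1.602 × 10⁻¹⁹ × 8.720 × 10⁵ = 1.397 × 10⁻¹³ J.
p = √(2mKE) = √(2 × 1.673 × 10⁻²⁷ × 1.397 × 10⁻¹³) = 2.162 × 10⁻²⁰ kg·m/s.
λ = h/p = 6.626 × 10⁻³⁴ / 2.162 × 10⁻²⁰ = 3.06 × 10⁻¹⁴ m = 30.6 fm.

λ = 30.6 fm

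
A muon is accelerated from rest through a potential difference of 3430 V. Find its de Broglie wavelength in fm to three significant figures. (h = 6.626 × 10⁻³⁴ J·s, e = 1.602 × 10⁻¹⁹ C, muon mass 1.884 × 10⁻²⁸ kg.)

λ = 1460 fm

KE = eV = 1.602 × 10⁻¹⁹ × 3430 = 5.495 × 10⁻¹⁶ J.
p = √(2mKE) = √(2 × 1.884 × 10⁻²⁸ × 5.495 × 10⁻¹⁶) = 4.550 × 10⁻²² kg·m/s.
λ = h/p = 6.626 × 10⁻³⁴ / 4.550 × 10⁻²² = 1.46 × 10⁻¹² m = 1460 fm.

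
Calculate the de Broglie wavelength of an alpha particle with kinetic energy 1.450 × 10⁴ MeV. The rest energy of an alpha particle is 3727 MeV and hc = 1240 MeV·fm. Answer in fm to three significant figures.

λ = 0.0695 fm

Total energy E = KE + m₀c² = 1.450 × 10⁴ + 3727 = 18227 MeV.
(pc)² = E² − (m₀c²)² = (18227)² − (3727)² = 3.183 × 10⁸ MeV², so pc = 1.784 × 10⁴ MeV.
λ = hc/(pc) = 1240 MeV·fm / 1.784 × 10⁴ MeV = 0.0695 fm.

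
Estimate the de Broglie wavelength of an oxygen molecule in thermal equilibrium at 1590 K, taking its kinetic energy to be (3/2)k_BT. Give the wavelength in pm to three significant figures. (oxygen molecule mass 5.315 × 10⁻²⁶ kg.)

λ = 11.2 pm

KE = (3/2)k_BT = 1.5 × 1.381 × 10⁻²³ × 1590 = 3.294 × 10⁻²⁰ J.
p = √(2mKE) = √(2 × 5.315 × 10⁻²⁶ × 3.294 × 10⁻²⁰) = 5.917 × 10⁻²³ kg·m/s.
λ = h/p = 1.12 × 10⁻¹¹ m = 11.2 pm.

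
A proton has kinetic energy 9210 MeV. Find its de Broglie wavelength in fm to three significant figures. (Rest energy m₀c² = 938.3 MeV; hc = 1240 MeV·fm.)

Total energy E = KE + m₀c² = 9210 + 938.3 = 10148.3 MeV.
(pc)² = E² − (m₀c²)² = (10148.3)² − (938.3)² = 1.021 × 10⁸ MeV², so pc = 1.010 × 10⁴ MeV.
λ = hc/(pc) = 1240 MeV·fm / 1.010 × 10⁴ MeV = 0.123 fm.

λ = 0.123 fm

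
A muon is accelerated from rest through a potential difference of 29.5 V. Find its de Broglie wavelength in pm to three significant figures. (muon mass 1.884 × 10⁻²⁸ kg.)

λ = 15.7 pm

KE = eV = 1.602 × 10⁻¹⁹ × 29.50 = 4.726 × 10⁻¹⁸ J.
p = √(2mKE) = √(2 × 1.884 × 10⁻²⁸ × 4.726 × 10⁻¹⁸) = 4.220 × 10⁻²³ kg·m/s.
λ = h/p = 6.626 × 10⁻³⁴ / 4.220 × 10⁻²³ = 1.57 × 10⁻¹¹ m = 15.7 pm.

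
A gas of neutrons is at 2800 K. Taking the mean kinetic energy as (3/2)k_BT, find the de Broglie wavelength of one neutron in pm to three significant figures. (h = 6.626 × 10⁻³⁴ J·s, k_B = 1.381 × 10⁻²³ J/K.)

KE = (3/2)k_BT = 1.5 × 1.381 × 10⁻²³ × 2800 = 5.800 × 10⁻²⁰ J.
p = √(2mKE) = √(2 × 1.675 × 10⁻²⁷ × 5.800 × 10⁻²⁰) = 1.394 × 10⁻²³ kg·m/s.
λ = h/p = 4.75 × 10⁻¹¹ m = 47.5 pm.

λ = 47.5 pm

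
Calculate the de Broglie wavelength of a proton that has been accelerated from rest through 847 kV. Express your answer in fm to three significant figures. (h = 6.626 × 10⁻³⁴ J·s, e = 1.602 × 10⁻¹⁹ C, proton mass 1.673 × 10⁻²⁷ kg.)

λ = 31.1 fm

KE = eV = 1.602 × 10⁻¹⁹ × 8.470 × 10⁵ = 1.357 × 10⁻¹³ J.
p = √(2mKE) = √(2 × 1.673 × 10⁻²⁷ × 1.357 × 10⁻¹³) = 2.131 × 10⁻²⁰ kg·m/s.
λ = h/p = 6.626 × 10⁻³⁴ / 2.131 × 10⁻²⁰ = 3.11 × 10⁻¹⁴ m = 31.1 fm.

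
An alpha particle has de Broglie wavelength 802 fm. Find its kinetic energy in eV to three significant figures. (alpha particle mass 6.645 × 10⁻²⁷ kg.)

KE = 321 eV

p = h/λ = 6.626 × 10⁻³⁴ / 8.020 × 10⁻¹³ = 8.262 × 10⁻²² kg·m/s.
KE = p²/(2m) = (8.262 × 10⁻²²)² / (2 × 6.645 × 10⁻²⁷) = 5.136 × 10⁻¹⁷ J = 321 eV.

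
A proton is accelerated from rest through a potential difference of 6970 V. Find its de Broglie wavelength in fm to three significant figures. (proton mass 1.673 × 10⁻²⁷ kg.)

λ = 343 fm

KE = eV = 1.602 × 10⁻¹⁹ × 6970 = 1.117 × 10⁻¹⁵ J.
p = √(2mKE) = √(2 × 1.673 × 10⁻²⁷ × 1.117 × 10⁻¹⁵) = 1.933 × 10⁻²¹ kg·m/s.
λ = h/p = 6.626 × 10⁻³⁴ / 1.933 × 10⁻²¹ = 3.43 × 10⁻¹³ m = 343 fm.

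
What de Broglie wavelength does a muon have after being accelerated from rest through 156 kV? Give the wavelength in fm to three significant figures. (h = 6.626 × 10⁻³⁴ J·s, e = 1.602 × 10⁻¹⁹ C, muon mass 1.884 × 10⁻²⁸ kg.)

λ = 216 fm

KE = eV = 1.602 × 10⁻¹⁹ × 1.560 × 10⁵ = 2.499 × 10⁻¹⁴ J.
p = √(2mKE) = √(2 × 1.884 × 10⁻²⁸ × 2.499 × 10⁻¹⁴) = 3.069 × 10⁻²¹ kg·m/s.
λ = h/p = 6.626 × 10⁻³⁴ / 3.069 × 10⁻²¹ = 2.16 × 10⁻¹³ m = 216 fm.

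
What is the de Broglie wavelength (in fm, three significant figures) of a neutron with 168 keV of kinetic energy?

KE = 168 keV = 2.691 × 10⁻¹⁴ J.
p = √(2mKE) = √(2 × 1.675 × 10⁻²⁷ × 2.691 × 10⁻¹⁴) = 9.495 × 10⁻²¹ kg·m/s.
λ = h/p = 6.626 × 10⁻³⁴ / 9.495 × 10⁻²¹ = 6.98 × 10⁻¹⁴ m = 69.8 fm.

λ = 69.8 fm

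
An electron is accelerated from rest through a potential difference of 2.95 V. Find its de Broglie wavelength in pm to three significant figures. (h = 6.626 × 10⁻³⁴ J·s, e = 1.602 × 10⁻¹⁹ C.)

KE = eV = 1.602 × 10⁻¹⁹ × 2.950 = 4.726 × 10⁻¹⁹ J.
p = √(2mKE) = √(2 × 9.109 × 10⁻³¹ × 4.726 × 10⁻¹⁹) = 9.279 × 10⁻²⁵ kg·m/s.
λ = h/p = 6.626 × 10⁻³⁴ / 9.279 × 10⁻²⁵ = 7.14 × 10⁻¹⁰ m = 714 pm.

λ = 714 pm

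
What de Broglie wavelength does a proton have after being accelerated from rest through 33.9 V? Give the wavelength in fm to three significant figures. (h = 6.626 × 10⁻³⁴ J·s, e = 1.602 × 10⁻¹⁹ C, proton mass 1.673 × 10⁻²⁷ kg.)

λ = 4920 fm

KE = eV = 1.602 × 10⁻¹⁹ × 33.90 = 5.431 × 10⁻¹⁸ J.
p = √(2mKE) = √(2 × 1.673 × 10⁻²⁷ × 5.431 × 10⁻¹⁸) = 1.348 × 10⁻²² kg·m/s.
λ = h/p = 6.626 × 10⁻³⁴ / 1.348 × 10⁻²² = 4.92 × 10⁻¹² m = 4920 fm.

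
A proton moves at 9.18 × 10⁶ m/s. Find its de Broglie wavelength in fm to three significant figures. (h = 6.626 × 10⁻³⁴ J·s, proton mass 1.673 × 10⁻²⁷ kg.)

p = mv = 1.673 × 10⁻²⁷ × 9.18 × 10⁶ = 1.536 × 10⁻²⁰ kg·m/s.
λ = h/p = 6.626 × 10⁻³⁴ / 1.536 × 10⁻²⁰ = 4.31 × 10⁻¹⁴ m = 43.1 fm.

λ = 43.1 fm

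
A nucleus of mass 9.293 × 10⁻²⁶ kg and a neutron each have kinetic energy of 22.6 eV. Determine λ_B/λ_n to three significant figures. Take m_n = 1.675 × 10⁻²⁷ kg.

At fixed KE, p = √(2mKE) so λ = h/p ∝ 1/√m.
λ_B/λ_n = √(m_n/m_B) = √(1.675 × 10⁻²⁷/9.293 × 10⁻²⁶) = √(0.01802) = 0.134.

λ_B/λ_n = 0.134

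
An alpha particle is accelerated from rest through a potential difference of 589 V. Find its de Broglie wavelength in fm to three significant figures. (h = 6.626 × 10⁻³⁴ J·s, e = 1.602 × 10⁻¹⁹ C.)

λ = 418 fm

KE = 2eV = 2 × 1.602 × 10⁻¹⁹ × 589.0 = 1.887 × 10⁻¹⁶ J.
p = √(2mKE) = √(2 × 6.645 × 10⁻²⁷ × 1.887 × 10⁻¹⁶) = 1.584 × 10⁻²¹ kg·m/s.
λ = h/p = 6.626 × 10⁻³⁴ / 1.584 × 10⁻²¹ = 4.18 × 10⁻¹³ m = 418 fm.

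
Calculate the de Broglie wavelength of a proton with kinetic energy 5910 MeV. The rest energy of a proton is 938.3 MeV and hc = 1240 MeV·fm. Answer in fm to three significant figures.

λ = 0.183 fm

Total energy E = KE + m₀c² = 5910 + 938.3 = 6848.3 MeV.
(pc)² = E² − (m₀c²)² = (6848.3)² − (938.3)² = 4.602 × 10⁷ MeV², so pc = 6784 MeV.
λ = hc/(pc) = 1240 MeV·fm / 6784 MeV = 0.183 fm.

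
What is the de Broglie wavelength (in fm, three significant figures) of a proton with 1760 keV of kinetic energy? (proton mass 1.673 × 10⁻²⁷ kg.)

KE = 1760 keV = 2.820 × 10⁻¹³ J.
p = √(2mKE) = √(2 × 1.673 × 10⁻²⁷ × 2.820 × 10⁻¹³) = 3.072 × 10⁻²⁰ kg·m/s.
λ = h/p = 6.626 × 10⁻³⁴ / 3.072 × 10⁻²⁰ = 2.16 × 10⁻¹⁴ m = 21.6 fm.

λ = 21.6 fm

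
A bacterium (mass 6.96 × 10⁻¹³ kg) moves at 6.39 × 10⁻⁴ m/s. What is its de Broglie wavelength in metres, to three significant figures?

λ = 1.49 × 10⁻¹⁸ m

p = mv = 6.96 × 10⁻¹³ × 6.39 × 10⁻⁴ = 4.447 × 10⁻¹⁶ kg·m/s.
λ = h/p = 6.626 × 10⁻³⁴ / 4.447 × 10⁻¹⁶ = 1.49 × 10⁻¹⁸ m.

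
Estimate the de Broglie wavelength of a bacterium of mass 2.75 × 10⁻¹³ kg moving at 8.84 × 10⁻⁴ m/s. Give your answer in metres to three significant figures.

λ = 2.73 × 10⁻¹⁸ m

p = mv = 2.75 × 10⁻¹³ × 8.84 × 10⁻⁴ = 2.431 × 10⁻¹⁶ kg·m/s.
λ = h/p = 6.626 × 10⁻³⁴ / 2.431 × 10⁻¹⁶ = 2.73 × 10⁻¹⁸ m.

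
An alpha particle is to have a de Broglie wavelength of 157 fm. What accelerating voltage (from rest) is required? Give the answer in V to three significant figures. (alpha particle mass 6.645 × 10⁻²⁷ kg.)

p = h/λ = 6.626 × 10⁻³⁴ / 1.570 × 10⁻¹³ = 4.220 × 10⁻²¹ kg·m/s.
KE = p²/(2m) = 1.340 × 10⁻¹⁵ J.
V = KE/2e = 1.340 × 10⁻¹⁵ / (2 × 1.602 × 10⁻¹⁹) = 4180 V.

V = 4180 V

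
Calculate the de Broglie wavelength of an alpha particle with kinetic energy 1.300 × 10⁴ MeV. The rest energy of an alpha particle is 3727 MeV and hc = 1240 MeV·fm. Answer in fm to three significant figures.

Total energy E = KE + m₀c² = 1.300 × 10⁴ + 3727 = 16727 MeV.
(pc)² = E² − (m₀c²)² = (16727)² − (3727)² = 2.659 × 10⁸ MeV², so pc = 1.631 × 10⁴ MeV.
λ = hc/(pc) = 1240 MeV·fm / 1.631 × 10⁴ MeV = 0.0760 fm.

λ = 0.0760 fm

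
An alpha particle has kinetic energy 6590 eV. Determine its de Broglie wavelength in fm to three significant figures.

KE = 6590 eV = 1.056 × 10⁻¹⁵ J.
p = √(2mKE) = √(2 × 6.645 × 10⁻²⁷ × 1.056 × 10⁻¹⁵) = 3.746 × 10⁻²¹ kg·m/s.
λ = h/p = 6.626 × 10⁻³⁴ / 3.746 × 10⁻²¹ = 1.77 × 10⁻¹³ m = 177 fm.

λ = 177 fm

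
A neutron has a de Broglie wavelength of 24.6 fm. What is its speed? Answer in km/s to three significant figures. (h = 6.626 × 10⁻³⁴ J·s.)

p = h/λ = 6.626 × 10⁻³⁴ / 2.460 × 10⁻¹⁴ = 2.693 × 10⁻²⁰ kg·m/s.
v = p/m = 2.693 × 10⁻²⁰ / 1.675 × 10⁻²⁷ = 1.61 × 10⁷ m/s = 1.61 × 10⁴ km/s.

v = 1.61 × 10⁴ km/s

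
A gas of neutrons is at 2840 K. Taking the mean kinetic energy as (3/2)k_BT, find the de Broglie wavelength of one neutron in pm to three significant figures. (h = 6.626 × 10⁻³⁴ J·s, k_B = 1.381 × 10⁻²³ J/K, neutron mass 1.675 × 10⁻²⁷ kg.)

λ = 47.2 pm

KE = (3/2)k_BT = 1.5 × 1.381 × 10⁻²³ × 2840 = 5.883 × 10⁻²⁰ J.
p = √(2mKE) = √(2 × 1.675 × 10⁻²⁷ × 5.883 × 10⁻²⁰) = 1.404 × 10⁻²³ kg·m/s.
λ = h/p = 4.72 × 10⁻¹¹ m = 47.2 pm.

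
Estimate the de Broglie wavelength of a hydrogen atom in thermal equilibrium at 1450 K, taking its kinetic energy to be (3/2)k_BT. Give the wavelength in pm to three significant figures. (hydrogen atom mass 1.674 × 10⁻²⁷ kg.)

KE = (3/2)k_BT = 1.5 × 1.381 × 10⁻²³ × 1450 = 3.004 × 10⁻²⁰ J.
p = √(2mKE) = √(2 × 1.674 × 10⁻²⁷ × 3.004 × 10⁻²⁰) = 1.003 × 10⁻²³ kg·m/s.
λ = h/p = 6.61 × 10⁻¹¹ m = 66.1 pm.

λ = 66.1 pm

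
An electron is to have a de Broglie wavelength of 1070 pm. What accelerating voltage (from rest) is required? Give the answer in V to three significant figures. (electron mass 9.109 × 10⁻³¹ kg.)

V = 1.31 V

p = h/λ = 6.626 × 10⁻³⁴ / 1.070 × 10⁻⁹ = 6.193 × 10⁻²⁵ kg·m/s.
KE = p²/(2m) = 2.105 × 10⁻¹⁹ J.
V = KE/e = 2.105 × 10⁻¹⁹ / (1.602 × 10⁻¹⁹) = 1.31 V.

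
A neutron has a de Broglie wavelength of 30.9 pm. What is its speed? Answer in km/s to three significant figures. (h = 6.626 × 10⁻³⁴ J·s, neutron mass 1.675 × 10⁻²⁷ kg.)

v = 12.8 km/s

p = h/λ = 6.626 × 10⁻³⁴ / 3.090 × 10⁻¹¹ = 2.144 × 10⁻²³ kg·m/s.
v = p/m = 2.144 × 10⁻²³ / 1.675 × 10⁻²⁷ = 1.28 × 10⁴ m/s = 12.8 km/s.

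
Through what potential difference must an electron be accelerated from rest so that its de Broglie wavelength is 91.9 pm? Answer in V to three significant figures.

p = h/λ = 6.626 × 10⁻³⁴ / 9.190 × 10⁻¹¹ = 7.210 × 10⁻²⁴ kg·m/s.
KE = p²/(2m) = 2.853 × 10⁻¹⁷ J.
V = KE/e = 2.853 × 10⁻¹⁷ / (1.602 × 10⁻¹⁹) = 178 V.

V = 178 V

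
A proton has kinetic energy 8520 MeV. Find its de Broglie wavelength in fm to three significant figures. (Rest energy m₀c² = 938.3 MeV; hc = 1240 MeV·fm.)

λ = 0.132 fm

Total energy E = KE + m₀c² = 8520 + 938.3 = 9458.3 MeV.
(pc)² = E² − (m₀c²)² = (9458.3)² − (938.3)² = 8.858 × 10⁷ MeV², so pc = 9412 MeV.
λ = hc/(pc) = 1240 MeV·fm / 9412 MeV = 0.132 fm.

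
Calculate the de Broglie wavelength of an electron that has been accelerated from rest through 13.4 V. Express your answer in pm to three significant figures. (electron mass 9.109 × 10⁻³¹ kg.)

KE = eV = 1.602 × 10⁻¹⁹ × 13.40 = 2.147 × 10⁻¹⁸ J.
p = √(2mKE) = √(2 × 9.109 × 10⁻³¹ × 2.147 × 10⁻¹⁸) = 1.978 × 10⁻²⁴ kg·m/s.
λ = h/p = 6.626 × 10⁻³⁴ / 1.978 × 10⁻²⁴ = 3.35 × 10⁻¹⁰ m = 335 pm.

λ = 335 pm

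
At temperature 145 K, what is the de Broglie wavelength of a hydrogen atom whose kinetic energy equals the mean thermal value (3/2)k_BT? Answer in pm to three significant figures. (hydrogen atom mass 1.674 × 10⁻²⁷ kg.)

λ = 209 pm

KE = (3/2)k_BT = 1.5 × 1.381 × 10⁻²³ × 145 = 3.004 × 10⁻²¹ J.
p = √(2mKE) = √(2 × 1.674 × 10⁻²⁷ × 3.004 × 10⁻²¹) = 3.171 × 10⁻²⁴ kg·m/s.
λ = h/p = 2.09 × 10⁻¹⁰ m = 209 pm.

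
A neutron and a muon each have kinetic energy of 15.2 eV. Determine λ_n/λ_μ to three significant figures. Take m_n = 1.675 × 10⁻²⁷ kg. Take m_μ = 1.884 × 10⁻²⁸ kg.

λ_n/λ_μ = 0.335

At fixed KE, p = √(2mKE) so λ = h/p ∝ 1/√m.
λ_n/λ_μ = √(m_μ/m_n) = √(1.884 × 10⁻²⁸/1.675 × 10⁻²⁷) = √(0.1125) = 0.335.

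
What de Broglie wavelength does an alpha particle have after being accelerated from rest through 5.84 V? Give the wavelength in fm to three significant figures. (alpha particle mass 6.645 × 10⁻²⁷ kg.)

KE = 2eV = 2 × 1.602 × 10⁻¹⁹ × 5.840 = 1.871 × 10⁻¹⁸ J.
p = √(2mKE) = √(2 × 6.645 × 10⁻²⁷ × 1.871 × 10⁻¹⁸) = 1.577 × 10⁻²² kg·m/s.
λ = h/p = 6.626 × 10⁻³⁴ / 1.577 × 10⁻²² = 4.20 × 10⁻¹² m = 4200 fm.

λ = 4200 fm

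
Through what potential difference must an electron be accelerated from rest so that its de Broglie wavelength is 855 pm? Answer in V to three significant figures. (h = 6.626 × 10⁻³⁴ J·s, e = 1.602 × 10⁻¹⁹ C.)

V = 2.06 V

p = h/λ = 6.626 × 10⁻³⁴ / 8.550 × 10⁻¹⁰ = 7.750 × 10⁻²⁵ kg·m/s.
KE = p²/(2m) = 3.297 × 10⁻¹⁹ J.
V = KE/e = 3.297 × 10⁻¹⁹ / (1.602 × 10⁻¹⁹) = 2.06 V.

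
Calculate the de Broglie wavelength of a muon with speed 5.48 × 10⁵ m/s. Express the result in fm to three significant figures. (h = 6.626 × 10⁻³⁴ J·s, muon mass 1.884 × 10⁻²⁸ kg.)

p = mv = 1.884 × 10⁻²⁸ × 5.48 × 10⁵ = 1.032 × 10⁻²² kg·m/s.
λ = h/p = 6.626 × 10⁻³⁴ / 1.032 × 10⁻²² = 6.42 × 10⁻¹² m = 6420 fm.

λ = 6420 fm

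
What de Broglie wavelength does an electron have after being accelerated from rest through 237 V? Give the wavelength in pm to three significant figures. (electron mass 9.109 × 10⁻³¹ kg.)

λ = 79.7 pm

KE = eV = 1.602 × 10⁻¹⁹ × 237.0 = 3.797 × 10⁻¹⁷ J.
p = √(2mKE) = √(2 × 9.109 × 10⁻³¹ × 3.797 × 10⁻¹⁷) = 8.317 × 10⁻²⁴ kg·m/s.
λ = h/p = 6.626 × 10⁻³⁴ / 8.317 × 10⁻²⁴ = 7.97 × 10⁻¹¹ m = 79.7 pm.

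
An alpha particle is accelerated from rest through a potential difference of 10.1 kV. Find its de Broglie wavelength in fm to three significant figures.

λ = 101 fm

KE = 2eV = 2 × 1.602 × 10⁻¹⁹ × 1.010 × 10⁴ = 3.236 × 10⁻¹⁵ J.
p = √(2mKE) = √(2 × 6.645 × 10⁻²⁷ × 3.236 × 10⁻¹⁵) = 6.558 × 10⁻²¹ kg·m/s.
λ = h/p = 6.626 × 10⁻³⁴ / 6.558 × 10⁻²¹ = 1.01 × 10⁻¹³ m = 101 fm.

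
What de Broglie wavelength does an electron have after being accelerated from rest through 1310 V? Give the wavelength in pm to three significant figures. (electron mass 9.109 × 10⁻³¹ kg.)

KE = eV = 1.602 × 10⁻¹⁹ × 1310 = 2.099 × 10⁻¹⁶ J.
p = √(2mKE) = √(2 × 9.109 × 10⁻³¹ × 2.099 × 10⁻¹⁶) = 1.955 × 10⁻²³ kg·m/s.
λ = h/p = 6.626 × 10⁻³⁴ / 1.955 × 10⁻²³ = 3.39 × 10⁻¹¹ m = 33.9 pm.

λ = 33.9 pm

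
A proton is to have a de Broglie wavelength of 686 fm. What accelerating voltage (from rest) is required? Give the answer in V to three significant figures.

p = h/λ = 6.626 × 10⁻³⁴ / 6.860 × 10⁻¹³ = 9.659 × 10⁻²² kg·m/s.
KE = p²/(2m) = 2.788 × 10⁻¹⁶ J.
V = KE/e = 2.788 × 10⁻¹⁶ / (1.602 × 10⁻¹⁹) = 1740 V.

V = 1740 V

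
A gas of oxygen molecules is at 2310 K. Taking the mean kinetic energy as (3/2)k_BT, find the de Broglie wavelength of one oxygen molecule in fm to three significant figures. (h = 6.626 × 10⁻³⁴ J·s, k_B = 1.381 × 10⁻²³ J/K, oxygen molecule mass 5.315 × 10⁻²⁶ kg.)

KE = (3/2)k_BT = 1.5 × 1.381 × 10⁻²³ × 2310 = 4.785 × 10⁻²⁰ J.
p = √(2mKE) = √(2 × 5.315 × 10⁻²⁶ × 4.785 × 10⁻²⁰) = 7.132 × 10⁻²³ kg·m/s.
λ = h/p = 9.29 × 10⁻¹² m = 9290 fm.

λ = 9290 fm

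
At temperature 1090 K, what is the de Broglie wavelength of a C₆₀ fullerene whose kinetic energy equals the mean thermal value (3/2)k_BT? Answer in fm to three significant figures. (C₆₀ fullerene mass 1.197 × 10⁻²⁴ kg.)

KE = (3/2)k_BT = 1.5 × 1.381 × 10⁻²³ × 1090 = 2.258 × 10⁻²⁰ J.
p = √(2mKE) = √(2 × 1.197 × 10⁻²⁴ × 2.258 × 10⁻²⁰) = 2.325 × 10⁻²² kg·m/s.
λ = h/p = 2.85 × 10⁻¹² m = 2850 fm.

λ = 2850 fm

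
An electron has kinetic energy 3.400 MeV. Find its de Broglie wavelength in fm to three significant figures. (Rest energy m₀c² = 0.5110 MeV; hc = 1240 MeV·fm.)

λ = 320 fm

Total energy E = KE + m₀c² = 3.400 + 0.5110 = 3.9110 MeV.
(pc)² = E² − (m₀c²)² = (3.9110)² − (0.5110)² = 15.03 MeV², so pc = 3.877 MeV.
λ = hc/(pc) = 1240 MeV·fm / 3.877 MeV = 320 fm.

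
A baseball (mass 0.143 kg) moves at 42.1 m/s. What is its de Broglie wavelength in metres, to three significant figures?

p = mv = 0.143 × 42.1 = 6.020 kg·m/s.
λ = h/p = 6.626 × 10⁻³⁴ / 6.020 = 1.10 × 10⁻³⁴ m.

λ = 1.10 × 10⁻³⁴ m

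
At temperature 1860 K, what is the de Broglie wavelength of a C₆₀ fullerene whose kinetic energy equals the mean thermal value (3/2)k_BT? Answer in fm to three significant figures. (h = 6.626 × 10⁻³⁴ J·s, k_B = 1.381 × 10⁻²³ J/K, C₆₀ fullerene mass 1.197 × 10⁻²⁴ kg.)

KE = (3/2)k_BT = 1.5 × 1.381 × 10⁻²³ × 1860 = 3.853 × 10⁻²⁰ J.
p = √(2mKE) = √(2 × 1.197 × 10⁻²⁴ × 3.853 × 10⁻²⁰) = 3.037 × 10⁻²² kg·m/s.
λ = h/p = 2.18 × 10⁻¹² m = 2180 fm.

λ = 2180 fm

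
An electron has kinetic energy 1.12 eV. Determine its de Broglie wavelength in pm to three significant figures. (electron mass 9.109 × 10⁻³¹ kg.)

λ = 1160 pm

KE = 1.12 eV = 1.794 × 10⁻¹⁹ J.
p = √(2mKE) = √(2 × 9.109 × 10⁻³¹ × 1.794 × 10⁻¹⁹) = 5.717 × 10⁻²⁵ kg·m/s.
λ = h/p = 6.626 × 10⁻³⁴ / 5.717 × 10⁻²⁵ = 1.16 × 10⁻⁹ m = 1160 pm.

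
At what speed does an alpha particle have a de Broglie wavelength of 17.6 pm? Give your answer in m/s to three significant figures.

p = h/λ = 6.626 × 10⁻³⁴ / 1.760 × 10⁻¹¹ = 3.765 × 10⁻²³ kg·m/s.
v = p/m = 3.765 × 10⁻²³ / 6.645 × 10⁻²⁷ = 5.67 × 10³ m/s = 5670 m/s.

v = 5670 m/s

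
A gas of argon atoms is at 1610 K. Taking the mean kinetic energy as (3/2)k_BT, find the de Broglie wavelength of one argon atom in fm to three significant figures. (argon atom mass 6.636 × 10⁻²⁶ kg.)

KE = (3/2)k_BT = 1.5 × 1.381 × 10⁻²³ × 1610 = 3.335 × 10⁻²⁰ J.
p = √(2mKE) = √(2 × 6.636 × 10⁻²⁶ × 3.335 × 10⁻²⁰) = 6.653 × 10⁻²³ kg·m/s.
λ = h/p = 9.96 × 10⁻¹² m = 9960 fm.

λ = 9960 fm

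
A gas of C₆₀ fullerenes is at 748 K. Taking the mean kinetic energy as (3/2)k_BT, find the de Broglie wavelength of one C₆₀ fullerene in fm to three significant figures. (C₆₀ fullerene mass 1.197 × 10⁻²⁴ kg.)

λ = 3440 fm

KE = (3/2)k_BT = 1.5 × 1.381 × 10⁻²³ × 748 = 1.549 × 10⁻²⁰ J.
p = √(2mKE) = √(2 × 1.197 × 10⁻²⁴ × 1.549 × 10⁻²⁰) = 1.926 × 10⁻²² kg·m/s.
λ = h/p = 3.44 × 10⁻¹² m = 3440 fm.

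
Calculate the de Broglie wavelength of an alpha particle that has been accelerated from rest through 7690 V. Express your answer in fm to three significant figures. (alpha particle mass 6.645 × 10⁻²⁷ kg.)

KE = 2eV = 2 × 1.602 × 10⁻¹⁹ × 7690 = 2.464 × 10⁻¹⁵ J.
p = √(2mKE) = √(2 × 6.645 × 10⁻²⁷ × 2.464 × 10⁻¹⁵) = 5.722 × 10⁻²¹ kg·m/s.
λ = h/p = 6.626 × 10⁻³⁴ / 5.722 × 10⁻²¹ = 1.16 × 10⁻¹³ m = 116 fm.

λ = 116 fm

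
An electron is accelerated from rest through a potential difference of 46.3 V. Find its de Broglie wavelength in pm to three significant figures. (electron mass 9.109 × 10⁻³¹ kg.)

KE = eV = 1.602 × 10⁻¹⁹ × 46.30 = 7.417 × 10⁻¹⁸ J.
p = √(2mKE) = √(2 × 9.109 × 10⁻³¹ × 7.417 × 10⁻¹⁸) = 3.676 × 10⁻²⁴ kg·m/s.
λ = h/p = 6.626 × 10⁻³⁴ / 3.676 × 10⁻²⁴ = 1.80 × 10⁻¹⁰ m = 180 pm.

λ = 180 pm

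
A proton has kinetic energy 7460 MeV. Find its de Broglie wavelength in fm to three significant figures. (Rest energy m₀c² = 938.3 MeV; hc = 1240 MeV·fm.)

λ = 0.149 fm

Total energy E = KE + m₀c² = 7460 + 938.3 = 8398.3 MeV.
(pc)² = E² − (m₀c²)² = (8398.3)² − (938.3)² = 6.965 × 10⁷ MeV², so pc = 8346 MeV.
λ = hc/(pc) = 1240 MeV·fm / 8346 MeV = 0.149 fm.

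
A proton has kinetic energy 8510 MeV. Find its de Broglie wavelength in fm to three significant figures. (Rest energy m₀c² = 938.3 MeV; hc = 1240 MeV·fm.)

λ = 0.132 fm

Total energy E = KE + m₀c² = 8510 + 938.3 = 9448.3 MeV.
(pc)² = E² − (m₀c²)² = (9448.3)² − (938.3)² = 8.839 × 10⁷ MeV², so pc = 9402 MeV.
λ = hc/(pc) = 1240 MeV·fm / 9402 MeV = 0.132 fm.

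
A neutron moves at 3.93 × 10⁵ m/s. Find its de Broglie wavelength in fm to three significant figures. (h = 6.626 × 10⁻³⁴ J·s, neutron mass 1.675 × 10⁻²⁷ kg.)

p = mv = 1.675 × 10⁻²⁷ × 3.93 × 10⁵ = 6.583 × 10⁻²² kg·m/s.
λ = h/p = 6.626 × 10⁻³⁴ / 6.583 × 10⁻²² = 1.01 × 10⁻¹² m = 1010 fm.

λ = 1010 fm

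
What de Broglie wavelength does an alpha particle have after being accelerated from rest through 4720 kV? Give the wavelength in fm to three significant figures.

KE = 2eV = 2 × 1.602 × 10⁻¹⁹ × 4.720 × 10⁶ = 1.512 × 10⁻¹² J.
p = √(2mKE) = √(2 × 6.645 × 10⁻²⁷ × 1.512 × 10⁻¹²) = 1.418 × 10⁻¹⁹ kg·m/s.
λ = h/p = 6.626 × 10⁻³⁴ / 1.418 × 10⁻¹⁹ = 4.67 × 10⁻¹⁵ m = 4.67 fm.

λ = 4.67 fm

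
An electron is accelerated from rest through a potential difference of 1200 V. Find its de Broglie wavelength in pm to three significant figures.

KE = eV = 1.602 × 10⁻¹⁹ × 1200 = 1.922 × 10⁻¹⁶ J.
p = √(2mKE) = √(2 × 9.109 × 10⁻³¹ × 1.922 × 10⁻¹⁶) = 1.871 × 10⁻²³ kg·m/s.
λ = h/p = 6.626 × 10⁻³⁴ / 1.871 × 10⁻²³ = 3.54 × 10⁻¹¹ m = 35.4 pm.

λ = 35.4 pm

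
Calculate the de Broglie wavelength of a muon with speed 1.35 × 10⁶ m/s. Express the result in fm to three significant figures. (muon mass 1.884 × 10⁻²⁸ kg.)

λ = 2610 fm

p = mv = 1.884 × 10⁻²⁸ × 1.35 × 10⁶ = 2.543 × 10⁻²² kg·m/s.
λ = h/p = 6.626 × 10⁻³⁴ / 2.543 × 10⁻²² = 2.61 × 10⁻¹² m = 2610 fm.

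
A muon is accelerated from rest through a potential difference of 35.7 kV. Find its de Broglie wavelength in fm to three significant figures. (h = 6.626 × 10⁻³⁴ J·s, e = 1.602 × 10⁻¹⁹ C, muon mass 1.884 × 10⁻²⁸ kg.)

KE = eV = 1.602 × 10⁻¹⁹ × 3.570 × 10⁴ = 5.719 × 10⁻¹⁵ J.
p = √(2mKE) = √(2 × 1.884 × 10⁻²⁸ × 5.719 × 10⁻¹⁵) = 1.468 × 10⁻²¹ kg·m/s.
λ = h/p = 6.626 × 10⁻³⁴ / 1.468 × 10⁻²¹ = 4.51 × 10⁻¹³ m = 451 fm.

λ = 451 fm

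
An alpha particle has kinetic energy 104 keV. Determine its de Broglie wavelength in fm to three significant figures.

λ = 44.5 fm

KE = 104 keV = 1.666 × 10⁻¹⁴ J.
p = √(2mKE) = √(2 × 6.645 × 10⁻²⁷ × 1.666 × 10⁻¹⁴) = 1.488 × 10⁻²⁰ kg·m/s.
λ = h/p = 6.626 × 10⁻³⁴ / 1.488 × 10⁻²⁰ = 4.45 × 10⁻¹⁴ m = 44.5 fm.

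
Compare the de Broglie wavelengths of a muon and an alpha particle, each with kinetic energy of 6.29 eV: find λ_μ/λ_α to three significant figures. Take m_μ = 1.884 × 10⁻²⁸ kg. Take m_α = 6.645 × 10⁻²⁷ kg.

λ_μ/λ_α = 5.94

At fixed KE, p = √(2mKE) so λ = h/p ∝ 1/√m.
λ_μ/λ_α = √(m_α/m_μ) = √(6.645 × 10⁻²⁷/1.884 × 10⁻²⁸) = √(35.27) = 5.94.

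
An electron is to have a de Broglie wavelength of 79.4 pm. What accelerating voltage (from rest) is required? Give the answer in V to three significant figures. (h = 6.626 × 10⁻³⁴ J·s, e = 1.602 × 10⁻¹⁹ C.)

V = 239 V

p = h/λ = 6.626 × 10⁻³⁴ / 7.940 × 10⁻¹¹ = 8.345 × 10⁻²⁴ kg·m/s.
KE = p²/(2m) = 3.823 × 10⁻¹⁷ J.
V = KE/e = 3.823 × 10⁻¹⁷ / (1.602 × 10⁻¹⁹) = 239 V.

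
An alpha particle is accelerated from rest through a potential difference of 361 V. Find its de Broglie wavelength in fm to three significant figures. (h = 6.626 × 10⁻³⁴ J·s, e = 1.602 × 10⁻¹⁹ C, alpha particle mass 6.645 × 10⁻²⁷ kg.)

λ = 534 fm

KE = 2eV = 2 × 1.602 × 10⁻¹⁹ × 361.0 = 1.157 × 10⁻¹⁶ J.
p = √(2mKE) = √(2 × 6.645 × 10⁻²⁷ × 1.157 × 10⁻¹⁶) = 1.240 × 10⁻²¹ kg·m/s.
λ = h/p = 6.626 × 10⁻³⁴ / 1.240 × 10⁻²¹ = 5.34 × 10⁻¹³ m = 534 fm.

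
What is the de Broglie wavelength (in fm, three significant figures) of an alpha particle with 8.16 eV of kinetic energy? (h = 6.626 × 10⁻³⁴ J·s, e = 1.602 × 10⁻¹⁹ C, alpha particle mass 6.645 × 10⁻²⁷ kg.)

λ = 5030 fm

KE = 8.16 eV = 1.307 × 10⁻¹⁸ J.
p = √(2mKE) = √(2 × 6.645 × 10⁻²⁷ × 1.307 × 10⁻¹⁸) = 1.318 × 10⁻²² kg·m/s.
λ = h/p = 6.626 × 10⁻³⁴ / 1.318 × 10⁻²² = 5.03 × 10⁻¹² m = 5030 fm.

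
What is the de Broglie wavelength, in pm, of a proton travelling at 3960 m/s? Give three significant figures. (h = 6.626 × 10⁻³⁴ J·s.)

λ = 100 pm

p = mv = 1.673 × 10⁻²⁷ × 3960 = 6.625 × 10⁻²⁴ kg·m/s.
λ = h/p = 6.626 × 10⁻³⁴ / 6.625 × 10⁻²⁴ = 1.00 × 10⁻¹⁰ m = 100 pm.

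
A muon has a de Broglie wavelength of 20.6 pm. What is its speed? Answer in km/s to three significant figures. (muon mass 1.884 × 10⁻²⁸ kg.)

v = 171 km/s

p = h/λ = 6.626 × 10⁻³⁴ / 2.060 × 10⁻¹¹ = 3.217 × 10⁻²³ kg·m/s.
v = p/m = 3.217 × 10⁻²³ / 1.884 × 10⁻²⁸ = 1.71 × 10⁵ m/s = 171 km/s.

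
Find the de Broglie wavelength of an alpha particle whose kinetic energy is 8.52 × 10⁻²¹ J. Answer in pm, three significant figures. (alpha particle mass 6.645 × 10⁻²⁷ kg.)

p = √(2mKE) = √(2 × 6.645 × 10⁻²⁷ × 8.520 × 10⁻²¹) = 1.064 × 10⁻²³ kg·m/s.
λ = h/p = 6.626 × 10⁻³⁴ / 1.064 × 10⁻²³ = 6.23 × 10⁻¹¹ m = 62.3 pm.

λ = 62.3 pm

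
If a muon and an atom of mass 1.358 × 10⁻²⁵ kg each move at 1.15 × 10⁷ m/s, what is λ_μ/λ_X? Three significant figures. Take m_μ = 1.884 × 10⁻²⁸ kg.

λ_μ/λ_X = 721

At fixed v, p = mv so λ = h/(mv) ∝ 1/m.
λ_μ/λ_X = m_X/m_μ = 1.358 × 10⁻²⁵/1.884 × 10⁻²⁸ = 721.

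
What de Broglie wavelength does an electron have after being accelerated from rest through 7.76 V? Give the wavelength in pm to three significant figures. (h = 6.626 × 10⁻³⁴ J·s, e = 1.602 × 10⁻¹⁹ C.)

λ = 440 pm

KE = eV = 1.602 × 10⁻¹⁹ × 7.760 = 1.243 × 10⁻¹⁸ J.
p = √(2mKE) = √(2 × 9.109 × 10⁻³¹ × 1.243 × 10⁻¹⁸) = 1.505 × 10⁻²⁴ kg·m/s.
λ = h/p = 6.626 × 10⁻³⁴ / 1.505 × 10⁻²⁴ = 4.40 × 10⁻¹⁰ m = 440 pm.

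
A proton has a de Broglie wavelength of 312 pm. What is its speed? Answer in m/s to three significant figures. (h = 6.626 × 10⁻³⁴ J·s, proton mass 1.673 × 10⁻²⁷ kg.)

v = 1270 m/s

p = h/λ = 6.626 × 10⁻³⁴ / 3.120 × 10⁻¹⁰ = 2.124 × 10⁻²⁴ kg·m/s.
v = p/m = 2.124 × 10⁻²⁴ / 1.673 × 10⁻²⁷ = 1.27 × 10³ m/s = 1270 m/s.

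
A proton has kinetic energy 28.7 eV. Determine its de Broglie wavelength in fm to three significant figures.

λ = 5340 fm

KE = 28.7 eV = 4.598 × 10⁻¹⁸ J.
p = √(2mKE) = √(2 × 1.673 × 10⁻²⁷ × 4.598 × 10⁻¹⁸) = 1.240 × 10⁻²² kg·m/s.
λ = h/p = 6.626 × 10⁻³⁴ / 1.240 × 10⁻²² = 5.34 × 10⁻¹² m = 5340 fm.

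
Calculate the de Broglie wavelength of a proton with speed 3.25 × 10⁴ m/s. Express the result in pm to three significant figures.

p = mv = 1.673 × 10⁻²⁷ × 3.25 × 10⁴ = 5.437 × 10⁻²³ kg·m/s.
λ = h/p = 6.626 × 10⁻³⁴ / 5.437 × 10⁻²³ = 1.22 × 10⁻¹¹ m = 12.2 pm.

λ = 12.2 pm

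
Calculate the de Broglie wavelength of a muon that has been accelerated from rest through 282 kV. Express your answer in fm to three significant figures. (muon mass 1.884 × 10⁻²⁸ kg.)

KE = eV = 1.602 × 10⁻¹⁹ × 2.820 × 10⁵ = 4.518 × 10⁻¹⁴ J.
p = √(2mKE) = √(2 × 1.884 × 10⁻²⁸ × 4.518 × 10⁻¹⁴) = 4.126 × 10⁻²¹ kg·m/s.
λ = h/p = 6.626 × 10⁻³⁴ / 4.126 × 10⁻²¹ = 1.61 × 10⁻¹³ m = 161 fm.

λ = 161 fm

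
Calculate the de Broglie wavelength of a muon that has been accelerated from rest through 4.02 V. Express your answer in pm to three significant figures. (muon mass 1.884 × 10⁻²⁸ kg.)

KE = eV = 1.602 × 10⁻¹⁹ × 4.020 = 6.440 × 10⁻¹⁹ J.
p = √(2mKE) = √(2 × 1.884 × 10⁻²⁸ × 6.440 × 10⁻¹⁹) = 1.558 × 10⁻²³ kg·m/s.
λ = h/p = 6.626 × 10⁻³⁴ / 1.558 × 10⁻²³ = 4.25 × 10⁻¹¹ m = 42.5 pm.

λ = 42.5 pm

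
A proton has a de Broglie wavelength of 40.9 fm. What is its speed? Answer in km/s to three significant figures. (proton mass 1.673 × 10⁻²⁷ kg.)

p = h/λ = 6.626 × 10⁻³⁴ / 4.090 × 10⁻¹⁴ = 1.620 × 10⁻²⁰ kg·m/s.
v = p/m = 1.620 × 10⁻²⁰ / 1.673 × 10⁻²⁷ = 9.68 × 10⁶ m/s = 9680 km/s.

v = 9680 km/s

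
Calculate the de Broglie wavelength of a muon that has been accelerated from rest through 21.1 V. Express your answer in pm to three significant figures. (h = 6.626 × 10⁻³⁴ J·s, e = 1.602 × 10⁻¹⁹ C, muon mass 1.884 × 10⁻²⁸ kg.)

KE = eV = 1.602 × 10⁻¹⁹ × 21.10 = 3.380 × 10⁻¹⁸ J.
p = √(2mKE) = √(2 × 1.884 × 10⁻²⁸ × 3.380 × 10⁻¹⁸) = 3.569 × 10⁻²³ kg·m/s.
λ = h/p = 6.626 × 10⁻³⁴ / 3.569 × 10⁻²³ = 1.86 × 10⁻¹¹ m = 18.6 pm.

λ = 18.6 pm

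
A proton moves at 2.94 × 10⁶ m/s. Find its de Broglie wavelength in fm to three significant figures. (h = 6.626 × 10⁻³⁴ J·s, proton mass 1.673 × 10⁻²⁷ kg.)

p = mv = 1.673 × 10⁻²⁷ × 2.94 × 10⁶ = 4.919 × 10⁻²¹ kg·m/s.
λ = h/p = 6.626 × 10⁻³⁴ / 4.919 × 10⁻²¹ = 1.35 × 10⁻¹³ m = 135 fm.

λ = 135 fm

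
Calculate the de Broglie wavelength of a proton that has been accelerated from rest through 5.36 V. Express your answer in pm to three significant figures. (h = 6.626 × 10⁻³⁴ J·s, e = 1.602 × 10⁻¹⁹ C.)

λ = 12.4 pm

KE = eV = 1.602 × 10⁻¹⁹ × 5.360 = 8.587 × 10⁻¹⁹ J.
p = √(2mKE) = √(2 × 1.673 × 10⁻²⁷ × 8.587 × 10⁻¹⁹) = 5.360 × 10⁻²³ kg·m/s.
λ = h/p = 6.626 × 10⁻³⁴ / 5.360 × 10⁻²³ = 1.24 × 10⁻¹¹ m = 12.4 pm.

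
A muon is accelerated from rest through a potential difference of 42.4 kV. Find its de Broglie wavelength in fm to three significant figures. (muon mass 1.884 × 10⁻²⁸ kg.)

λ = 414 fm

KE = eV = 1.602 × 10⁻¹⁹ × 4.240 × 10⁴ = 6.792 × 10⁻¹⁵ J.
p = √(2mKE) = √(2 × 1.884 × 10⁻²⁸ × 6.792 × 10⁻¹⁵) = 1.600 × 10⁻²¹ kg·m/s.
λ = h/p = 6.626 × 10⁻³⁴ / 1.600 × 10⁻²¹ = 4.14 × 10⁻¹³ m = 414 fm.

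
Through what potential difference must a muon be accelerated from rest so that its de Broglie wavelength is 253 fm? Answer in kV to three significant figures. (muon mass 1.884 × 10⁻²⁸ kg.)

V = 114 kV

p = h/λ = 6.626 × 10⁻³⁴ / 2.530 × 10⁻¹³ = 2.619 × 10⁻²¹ kg·m/s.
KE = p²/(2m) = 1.820 × 10⁻¹⁴ J.
V = KE/e = 1.820 × 10⁻¹⁴ / (1.602 × 10⁻¹⁹) = 114 kV.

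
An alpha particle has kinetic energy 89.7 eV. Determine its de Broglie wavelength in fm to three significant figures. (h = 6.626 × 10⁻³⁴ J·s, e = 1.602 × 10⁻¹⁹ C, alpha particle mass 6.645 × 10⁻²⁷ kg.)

λ = 1520 fm

KE = 89.7 eV = 1.437 × 10⁻¹⁷ J.
p = √(2mKE) = √(2 × 6.645 × 10⁻²⁷ × 1.437 × 10⁻¹⁷) = 4.370 × 10⁻²² kg·m/s.
λ = h/p = 6.626 × 10⁻³⁴ / 4.370 × 10⁻²² = 1.52 × 10⁻¹² m = 1520 fm.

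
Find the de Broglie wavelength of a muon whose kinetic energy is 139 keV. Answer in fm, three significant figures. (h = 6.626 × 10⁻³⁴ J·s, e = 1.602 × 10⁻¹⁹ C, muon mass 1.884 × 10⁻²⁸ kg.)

λ = 229 fm

KE = 139 keV = 2.227 × 10⁻¹⁴ J.
p = √(2mKE) = √(2 × 1.884 × 10⁻²⁸ × 2.227 × 10⁻¹⁴) = 2.897 × 10⁻²¹ kg·m/s.
λ = h/p = 6.626 × 10⁻³⁴ / 2.897 × 10⁻²¹ = 2.29 × 10⁻¹³ m = 229 fm.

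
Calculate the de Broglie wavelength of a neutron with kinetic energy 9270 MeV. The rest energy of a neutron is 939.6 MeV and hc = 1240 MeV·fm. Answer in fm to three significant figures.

Total energy E = KE + m₀c² = 9270 + 939.6 = 10209.6 MeV.
(pc)² = E² − (m₀c²)² = (10209.6)² − (939.6)² = 1.034 × 10⁸ MeV², so pc = 1.017 × 10⁴ MeV.
λ = hc/(pc) = 1240 MeV·fm / 1.017 × 10⁴ MeV = 0.122 fm.

λ = 0.122 fm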